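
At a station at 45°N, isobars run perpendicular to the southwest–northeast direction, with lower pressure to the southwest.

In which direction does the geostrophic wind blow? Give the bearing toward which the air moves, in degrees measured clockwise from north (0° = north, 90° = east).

The pressure-gradient force points toward the southwest (bearing 225°).
Geostrophic balance: in the Northern Hemisphere the Coriolis force deflects motion to the right, so the geostrophic wind blows 90° to the right of the pressure-gradient force (low pressure on the left).
Rotating 225° by 90° clockwise gives 315° — the wind blows toward the northwest.

315°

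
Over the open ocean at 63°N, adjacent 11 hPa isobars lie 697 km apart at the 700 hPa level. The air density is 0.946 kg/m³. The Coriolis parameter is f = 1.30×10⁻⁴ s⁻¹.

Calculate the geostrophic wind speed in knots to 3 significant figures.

Pressure gradient: |∂P/∂n| = 1100 Pa / 697000 m = 1.58×10⁻³ Pa/m
Geostrophic balance (pressure-gradient force = Coriolis force):
V_g = (1/(fρ)) |∂P/∂n| = 1.58×10⁻³ / (1.30×10⁻⁴ × 0.946) = 12.8 m/s
Converting: 12.8 m/s × 1.944 = 24.9 knots

24.9 knots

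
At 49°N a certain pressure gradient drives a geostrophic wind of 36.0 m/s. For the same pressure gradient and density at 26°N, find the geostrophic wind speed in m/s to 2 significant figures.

62 m/s

With the same pressure gradient and density, V_g ∝ 1/f ∝ 1/sin φ.
V₂ = V₁ · sin φ₁ / sin φ₂ = 36.0 × sin 49° / sin 26°
V₂ = 36.0 × 0.7547/0.4384 = 62 m/s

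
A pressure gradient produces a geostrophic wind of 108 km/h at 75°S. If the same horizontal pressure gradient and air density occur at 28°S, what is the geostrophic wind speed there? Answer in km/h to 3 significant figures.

With the same pressure gradient and density, V_g ∝ 1/f ∝ 1/sin φ.
V₂ = V₁ · sin φ₁ / sin φ₂ = 108 × sin 75° / sin 28°
V₂ = 108 × 0.9659/0.4695 = 222 km/h

222 km/h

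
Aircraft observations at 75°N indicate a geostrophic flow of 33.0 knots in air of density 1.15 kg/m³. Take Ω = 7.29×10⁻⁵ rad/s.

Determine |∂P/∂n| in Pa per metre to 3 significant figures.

Coriolis parameter at 75°N:
f = 2Ω sin φ = 2 × 7.29×10⁻⁵ × sin 75° = 1.41×10⁻⁴ s⁻¹
Wind speed in SI: 33.0 knots = 17.0 m/s
Geostrophic balance rearranged: |∂P/∂n| = f ρ V_g
|∂P/∂n| = 1.41×10⁻⁴ × 1.15 × 17.0 = 2.75×10⁻³ Pa/m

2.75×10⁻³ Pa/m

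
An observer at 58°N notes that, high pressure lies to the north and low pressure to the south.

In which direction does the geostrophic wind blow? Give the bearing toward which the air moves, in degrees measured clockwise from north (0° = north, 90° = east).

270°

The pressure-gradient force points toward the south (bearing 180°).
Geostrophic balance: in the Northern Hemisphere the Coriolis force deflects motion to the right, so the geostrophic wind blows 90° to the right of the pressure-gradient force (low pressure on the left).
Rotating 180° by 90° clockwise gives 270° — the wind blows toward the west.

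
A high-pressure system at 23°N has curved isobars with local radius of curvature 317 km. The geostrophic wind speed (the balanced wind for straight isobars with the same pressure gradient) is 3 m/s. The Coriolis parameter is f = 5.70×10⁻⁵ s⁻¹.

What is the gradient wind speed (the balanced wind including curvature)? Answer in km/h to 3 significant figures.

Around a high, pressure-gradient force acts outward with centrifugal, so Coriolis balances both:
fV = (1/ρ)|∂P/∂n| + V²/R  →  V² − fR·V + fR·V_g = 0
With fR = 5.70×10⁻⁵ × 317×10³ m = 18.1 m/s:
V = [fR − √((fR)² − 4 fR V_g)]/2 = [18.1 − √(18.1² − 4×18.1×3)]/2 = 3.8 m/s
Supergeostrophic (V > V_g = 3 m/s), as expected around a high.
Converting: 3.8 m/s × 3.6 = 13.7 km/h

13.7 km/h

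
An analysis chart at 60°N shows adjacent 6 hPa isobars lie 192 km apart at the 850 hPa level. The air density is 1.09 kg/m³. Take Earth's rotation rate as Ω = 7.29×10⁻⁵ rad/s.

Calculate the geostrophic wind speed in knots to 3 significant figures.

44.1 knots

Coriolis parameter at 60°N:
f = 2Ω sin φ = 2 × 7.29×10⁻⁵ × sin 60° = 1.26×10⁻⁴ s⁻¹
Pressure gradient: |∂P/∂n| = 600 Pa / 192000 m = 3.12×10⁻³ Pa/m
Geostrophic balance (pressure-gradient force = Coriolis force):
V_g = (1/(fρ)) |∂P/∂n| = 3.12×10⁻³ / (1.26×10⁻⁴ × 1.09) = 22.7 m/s
Converting: 22.7 m/s × 1.944 = 44.1 knots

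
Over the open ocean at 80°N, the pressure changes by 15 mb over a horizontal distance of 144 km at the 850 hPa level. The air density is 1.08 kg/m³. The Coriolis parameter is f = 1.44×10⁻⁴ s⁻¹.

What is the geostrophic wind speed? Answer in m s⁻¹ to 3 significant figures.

Pressure gradient: |∂P/∂n| = 1500 Pa / 144000 m = 1.04×10⁻² Pa/m
Geostrophic balance (pressure-gradient force = Coriolis force):
V_g = (1/(fρ)) |∂P/∂n| = 1.04×10⁻² / (1.44×10⁻⁴ × 1.08) = 67.0 m/s

67.0 m s⁻¹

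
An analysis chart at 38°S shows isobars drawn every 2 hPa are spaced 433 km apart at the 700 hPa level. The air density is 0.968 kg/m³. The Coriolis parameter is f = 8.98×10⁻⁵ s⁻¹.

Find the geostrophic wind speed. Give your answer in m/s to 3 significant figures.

Pressure gradient: |∂P/∂n| = 200 Pa / 433000 m = 4.62×10⁻⁴ Pa/m
Geostrophic balance (pressure-gradient force = Coriolis force):
V_g = (1/(fρ)) |∂P/∂n| = 4.62×10⁻⁴ / (8.98×10⁻⁵ × 0.968) = 5.31 m/s

5.31 m/s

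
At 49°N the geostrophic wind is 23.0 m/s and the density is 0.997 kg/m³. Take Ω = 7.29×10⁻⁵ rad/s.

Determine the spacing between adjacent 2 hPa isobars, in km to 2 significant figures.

79 km

Coriolis parameter at 49°N:
f = 2Ω sin φ = 2 × 7.29×10⁻⁵ × sin 49° = 1.10×10⁻⁴ s⁻¹
Geostrophic balance rearranged: |∂P/∂n| = f ρ V_g
|∂P/∂n| = 1.10×10⁻⁴ × 0.997 × 23.0 = 2.52×10⁻³ Pa/m
Isobar spacing: Δn = ΔP/|∂P/∂n| = 200 Pa / 2.52×10⁻³ Pa/m = 79263 m ≈ 79 km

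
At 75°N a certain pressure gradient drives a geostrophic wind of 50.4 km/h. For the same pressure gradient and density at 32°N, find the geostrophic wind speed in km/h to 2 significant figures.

With the same pressure gradient and density, V_g ∝ 1/f ∝ 1/sin φ.
V₂ = V₁ · sin φ₁ / sin φ₂ = 50.4 × sin 75° / sin 32°
V₂ = 50.4 × 0.9659/0.5299 = 92 km/h

92 km/h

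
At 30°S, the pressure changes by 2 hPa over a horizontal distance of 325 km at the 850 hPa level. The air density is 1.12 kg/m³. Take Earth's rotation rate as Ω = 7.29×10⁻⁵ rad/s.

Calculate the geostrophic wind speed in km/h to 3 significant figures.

27.1 km/h

Coriolis parameter at 30°S:
f = 2Ω sin φ = 2 × 7.29×10⁻⁵ × sin 30° = 7.29×10⁻⁵ s⁻¹
Pressure gradient: |∂P/∂n| = 200 Pa / 325000 m = 6.15×10⁻⁴ Pa/m
Geostrophic balance (pressure-gradient force = Coriolis force):
V_g = (1/(fρ)) |∂P/∂n| = 6.15×10⁻⁴ / (7.29×10⁻⁵ × 1.12) = 7.54 m/s
Converting: 7.54 m/s × 3.6 = 27.1 km/h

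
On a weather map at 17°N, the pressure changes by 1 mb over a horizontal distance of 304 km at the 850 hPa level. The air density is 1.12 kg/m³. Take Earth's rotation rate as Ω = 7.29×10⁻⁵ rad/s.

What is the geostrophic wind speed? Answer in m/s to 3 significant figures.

6.89 m/s

Coriolis parameter at 17°N:
f = 2Ω sin φ = 2 × 7.29×10⁻⁵ × sin 17° = 4.26×10⁻⁵ s⁻¹
Pressure gradient: |∂P/∂n| = 100 Pa / 304000 m = 3.29×10⁻⁴ Pa/m
Geostrophic balance (pressure-gradient force = Coriolis force):
V_g = (1/(fρ)) |∂P/∂n| = 3.29×10⁻⁴ / (4.26×10⁻⁵ × 1.12) = 6.89 m/s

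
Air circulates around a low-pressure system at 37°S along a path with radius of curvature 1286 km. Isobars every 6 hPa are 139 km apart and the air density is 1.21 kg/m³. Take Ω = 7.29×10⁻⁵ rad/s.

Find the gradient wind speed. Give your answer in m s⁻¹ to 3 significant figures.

Coriolis parameter at 37°S:
f = 2Ω sin φ = 2 × 7.29×10⁻⁵ × sin 37° = 8.77×10⁻⁵ s⁻¹
Pressure gradient: |∂P/∂n| = 600 Pa / 139000 m = 4.32×10⁻³ Pa/m
Geostrophic speed: V_g = |∂P/∂n|/(fρ) = 4.32×10⁻³/(8.77×10⁻⁵ × 1.21) = 40.7 m/s
Around a low, centrifugal force acts outward with Coriolis, so pressure-gradient force balances both:
(1/ρ)|∂P/∂n| = fV + V²/R  →  V² + fR·V − fR·V_g = 0
With fR = 8.77×10⁻⁵ × 1286×10³ m = 113 m/s:
V = [−fR + √((fR)² + 4 fR V_g)]/2 = [−113 + √(113² + 4×113×40.7)]/2 = 31.7 m/s
Subgeostrophic (V < V_g = 40.7 m/s), as expected around a low.

31.7 m s⁻¹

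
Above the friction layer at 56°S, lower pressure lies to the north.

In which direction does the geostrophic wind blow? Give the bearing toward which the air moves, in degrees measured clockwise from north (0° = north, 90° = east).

270°

The pressure-gradient force points toward the north (bearing 000°).
Geostrophic balance: in the Southern Hemisphere the Coriolis force deflects motion to the left, so the geostrophic wind blows 90° to the left of the pressure-gradient force (low pressure on the right).
Rotating 000° by 90° counterclockwise gives 270° — the wind blows toward the west.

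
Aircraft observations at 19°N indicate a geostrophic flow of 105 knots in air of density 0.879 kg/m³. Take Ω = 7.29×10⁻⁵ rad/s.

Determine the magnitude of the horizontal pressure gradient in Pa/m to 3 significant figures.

Coriolis parameter at 19°N:
f = 2Ω sin φ = 2 × 7.29×10⁻⁵ × sin 19° = 4.75×10⁻⁵ s⁻¹
Wind speed in SI: 105 knots = 54.0 m/s
Geostrophic balance rearranged: |∂P/∂n| = f ρ V_g
|∂P/∂n| = 4.75×10⁻⁵ × 0.879 × 54.0 = 2.25×10⁻³ Pa/m

2.25×10⁻³ Pa/m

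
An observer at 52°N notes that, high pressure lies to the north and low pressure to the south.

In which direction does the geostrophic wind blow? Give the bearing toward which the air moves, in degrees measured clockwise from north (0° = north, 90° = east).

The pressure-gradient force points toward the south (bearing 180°).
Geostrophic balance: in the Northern Hemisphere the Coriolis force deflects motion to the right, so the geostrophic wind blows 90° to the right of the pressure-gradient force (low pressure on the left).
Rotating 180° by 90° clockwise gives 270° — the wind blows toward the west.

270°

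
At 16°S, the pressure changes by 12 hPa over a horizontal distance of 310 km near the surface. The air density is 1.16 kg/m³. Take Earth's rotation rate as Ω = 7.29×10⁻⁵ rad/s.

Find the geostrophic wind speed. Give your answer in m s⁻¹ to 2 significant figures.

83 m s⁻¹

Coriolis parameter at 16°S:
f = 2Ω sin φ = 2 × 7.29×10⁻⁵ × sin 16° = 4.02×10⁻⁵ s⁻¹
Pressure gradient: |∂P/∂n| = 1200 Pa / 310000 m = 3.87×10⁻³ Pa/m
Geostrophic balance (pressure-gradient force = Coriolis force):
V_g = (1/(fρ)) |∂P/∂n| = 3.87×10⁻³ / (4.02×10⁻⁵ × 1.16) = 83.0 m/s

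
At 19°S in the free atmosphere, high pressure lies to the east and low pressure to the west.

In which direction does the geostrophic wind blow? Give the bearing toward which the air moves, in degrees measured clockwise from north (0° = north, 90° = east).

180°

The pressure-gradient force points toward the west (bearing 270°).
Geostrophic balance: in the Southern Hemisphere the Coriolis force deflects motion to the left, so the geostrophic wind blows 90° to the left of the pressure-gradient force (low pressure on the right).
Rotating 270° by 90° counterclockwise gives 180° — the wind blows toward the south.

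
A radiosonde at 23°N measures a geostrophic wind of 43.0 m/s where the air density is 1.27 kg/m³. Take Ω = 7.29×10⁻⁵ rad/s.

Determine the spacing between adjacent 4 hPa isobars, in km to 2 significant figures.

130 km

Coriolis parameter at 23°N:
f = 2Ω sin φ = 2 × 7.29×10⁻⁵ × sin 23° = 5.70×10⁻⁵ s⁻¹
Geostrophic balance rearranged: |∂P/∂n| = f ρ V_g
|∂P/∂n| = 5.70×10⁻⁵ × 1.27 × 43.0 = 3.11×10⁻³ Pa/m
Isobar spacing: Δn = ΔP/|∂P/∂n| = 400 Pa / 3.11×10⁻³ Pa/m = 128574 m ≈ 130 km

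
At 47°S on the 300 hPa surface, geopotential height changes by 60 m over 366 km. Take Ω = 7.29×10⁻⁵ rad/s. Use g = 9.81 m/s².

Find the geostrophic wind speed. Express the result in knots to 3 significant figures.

29.3 knots

Coriolis parameter at 47°S:
f = 2Ω sin φ = 2 × 7.29×10⁻⁵ × sin 47° = 1.07×10⁻⁴ s⁻¹
Height gradient: |∂Z/∂n| = 60 m / 366000 m = 1.64×10⁻⁴
On a pressure surface, geostrophic balance gives V_g = (g/f)|∂Z/∂n|:
V_g = 9.81 × 1.64×10⁻⁴ / 1.07×10⁻⁴ = 15.1 m/s
Converting: 15.1 m/s × 1.944 = 29.3 knots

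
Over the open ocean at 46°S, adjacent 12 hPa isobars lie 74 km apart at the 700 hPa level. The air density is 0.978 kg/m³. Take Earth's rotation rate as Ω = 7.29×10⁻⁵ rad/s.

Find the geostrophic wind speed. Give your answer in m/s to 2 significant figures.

160 m/s

Coriolis parameter at 46°S:
f = 2Ω sin φ = 2 × 7.29×10⁻⁵ × sin 46° = 1.05×10⁻⁴ s⁻¹
Pressure gradient: |∂P/∂n| = 1200 Pa / 74000 m = 1.62×10⁻² Pa/m
Geostrophic balance (pressure-gradient force = Coriolis force):
V_g = (1/(fρ)) |∂P/∂n| = 1.62×10⁻² / (1.05×10⁻⁴ × 0.978) = 158 m/s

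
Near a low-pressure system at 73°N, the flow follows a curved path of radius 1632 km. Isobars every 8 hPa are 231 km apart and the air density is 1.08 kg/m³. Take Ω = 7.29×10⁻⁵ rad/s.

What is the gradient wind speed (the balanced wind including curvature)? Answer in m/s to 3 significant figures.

Coriolis parameter at 73°N:
f = 2Ω sin φ = 2 × 7.29×10⁻⁵ × sin 73° = 1.39×10⁻⁴ s⁻¹
Pressure gradient: |∂P/∂n| = 800 Pa / 231000 m = 3.46×10⁻³ Pa/m
Geostrophic speed: V_g = |∂P/∂n|/(fρ) = 3.46×10⁻³/(1.39×10⁻⁴ × 1.08) = 23.0 m/s
Around a low, centrifugal force acts outward with Coriolis, so pressure-gradient force balances both:
(1/ρ)|∂P/∂n| = fV + V²/R  →  V² + fR·V − fR·V_g = 0
With fR = 1.39×10⁻⁴ × 1632×10³ m = 228 m/s:
V = [−fR + √((fR)² + 4 fR V_g)]/2 = [−228 + √(228² + 4×228×23)]/2 = 21.1 m/s
Subgeostrophic (V < V_g = 23 m/s), as expected around a low.

21.1 m/s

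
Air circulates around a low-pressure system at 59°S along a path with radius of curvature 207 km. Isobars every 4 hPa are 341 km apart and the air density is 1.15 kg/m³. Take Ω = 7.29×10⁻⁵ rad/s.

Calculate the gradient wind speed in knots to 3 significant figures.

Coriolis parameter at 59°S:
f = 2Ω sin φ = 2 × 7.29×10⁻⁵ × sin 59° = 1.25×10⁻⁴ s⁻¹
Pressure gradient: |∂P/∂n| = 400 Pa / 341000 m = 1.17×10⁻³ Pa/m
Geostrophic speed: V_g = |∂P/∂n|/(fρ) = 1.17×10⁻³/(1.25×10⁻⁴ × 1.15) = 8.16 m/s
Around a low, centrifugal force acts outward with Coriolis, so pressure-gradient force balances both:
(1/ρ)|∂P/∂n| = fV + V²/R  →  V² + fR·V − fR·V_g = 0
With fR = 1.25×10⁻⁴ × 207×10³ m = 25.9 m/s:
V = [−fR + √((fR)² + 4 fR V_g)]/2 = [−25.9 + √(25.9² + 4×25.9×8.16)]/2 = 6.52 m/s
Subgeostrophic (V < V_g = 8.16 m/s), as expected around a low.
Converting: 6.52 m/s × 1.944 = 12.7 knots

12.7 knots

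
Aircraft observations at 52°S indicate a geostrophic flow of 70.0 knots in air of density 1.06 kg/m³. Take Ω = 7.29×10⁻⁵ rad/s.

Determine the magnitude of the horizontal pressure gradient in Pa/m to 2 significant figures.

4.4×10⁻³ Pa/m

Coriolis parameter at 52°S:
f = 2Ω sin φ = 2 × 7.29×10⁻⁵ × sin 52° = 1.15×10⁻⁴ s⁻¹
Wind speed in SI: 70.0 knots = 36.0 m/s
Geostrophic balance rearranged: |∂P/∂n| = f ρ V_g
|∂P/∂n| = 1.15×10⁻⁴ × 1.06 × 36.0 = 4.39×10⁻³ Pa/m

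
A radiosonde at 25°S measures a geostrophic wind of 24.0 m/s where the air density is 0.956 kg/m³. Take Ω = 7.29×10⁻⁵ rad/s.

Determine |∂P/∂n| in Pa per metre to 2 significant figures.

1.4×10⁻³ Pa/m

Coriolis parameter at 25°S:
f = 2Ω sin φ = 2 × 7.29×10⁻⁵ × sin 25° = 6.16×10⁻⁵ s⁻¹
Geostrophic balance rearranged: |∂P/∂n| = f ρ V_g
|∂P/∂n| = 6.16×10⁻⁵ × 0.956 × 24.0 = 1.41×10⁻³ Pa/m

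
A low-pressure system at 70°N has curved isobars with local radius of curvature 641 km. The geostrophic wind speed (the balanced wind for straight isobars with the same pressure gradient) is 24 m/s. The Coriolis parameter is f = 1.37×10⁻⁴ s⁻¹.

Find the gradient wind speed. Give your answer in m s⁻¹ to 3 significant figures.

19.6 m s⁻¹

Around a low, centrifugal force acts outward with Coriolis, so pressure-gradient force balances both:
(1/ρ)|∂P/∂n| = fV + V²/R  →  V² + fR·V − fR·V_g = 0
With fR = 1.37×10⁻⁴ × 641×10³ m = 87.8 m/s:
V = [−fR + √((fR)² + 4 fR V_g)]/2 = [−87.8 + √(87.8² + 4×87.8×24)]/2 = 19.6 m/s
Subgeostrophic (V < V_g = 24 m/s), as expected around a low.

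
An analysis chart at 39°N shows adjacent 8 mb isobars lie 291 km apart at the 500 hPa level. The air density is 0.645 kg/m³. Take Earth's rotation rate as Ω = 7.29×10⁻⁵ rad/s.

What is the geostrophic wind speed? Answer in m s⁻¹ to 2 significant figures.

46 m s⁻¹

Coriolis parameter at 39°N:
f = 2Ω sin φ = 2 × 7.29×10⁻⁵ × sin 39° = 9.18×10⁻⁵ s⁻¹
Pressure gradient: |∂P/∂n| = 800 Pa / 291000 m = 2.75×10⁻³ Pa/m
Geostrophic balance (pressure-gradient force = Coriolis force):
V_g = (1/(fρ)) |∂P/∂n| = 2.75×10⁻³ / (9.18×10⁻⁵ × 0.645) = 46.5 m/s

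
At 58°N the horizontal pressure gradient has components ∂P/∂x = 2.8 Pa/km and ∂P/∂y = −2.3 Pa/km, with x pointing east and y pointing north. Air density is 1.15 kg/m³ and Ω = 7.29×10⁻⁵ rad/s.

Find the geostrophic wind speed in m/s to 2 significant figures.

25 m/s

Coriolis parameter at 58°N:
f = 2Ω sin φ = 2 × 7.29×10⁻⁵ × sin 58° = 1.24×10⁻⁴ s⁻¹
Component geostrophic relations (x east, y north):
u_g = −(1/(fρ)) ∂P/∂y,  v_g = (1/(fρ)) ∂P/∂x
u_g = −(−2.3×10⁻³)/(1.24×10⁻⁴ × 1.15) = 16.2 m/s;  v_g = (2.8×10⁻³)/(1.24×10⁻⁴ × 1.15) = 19.7 m/s
|V_g| = √(u_g² + v_g²) = 25.5 m/s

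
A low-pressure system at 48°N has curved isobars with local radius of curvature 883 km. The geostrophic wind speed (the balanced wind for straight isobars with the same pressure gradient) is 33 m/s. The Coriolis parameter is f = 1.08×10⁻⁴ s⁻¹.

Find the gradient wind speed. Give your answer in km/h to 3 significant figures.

Around a low, centrifugal force acts outward with Coriolis, so pressure-gradient force balances both:
(1/ρ)|∂P/∂n| = fV + V²/R  →  V² + fR·V − fR·V_g = 0
With fR = 1.08×10⁻⁴ × 883×10³ m = 95.4 m/s:
V = [−fR + √((fR)² + 4 fR V_g)]/2 = [−95.4 + √(95.4² + 4×95.4×33)]/2 = 25.9 m/s
Subgeostrophic (V < V_g = 33 m/s), as expected around a low.
Converting: 25.9 m/s × 3.6 = 93.4 km/h

93.4 km/h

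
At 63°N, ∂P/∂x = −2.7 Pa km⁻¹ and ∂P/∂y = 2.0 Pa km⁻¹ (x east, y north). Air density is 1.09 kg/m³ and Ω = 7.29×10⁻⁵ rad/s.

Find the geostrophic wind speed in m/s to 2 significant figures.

Coriolis parameter at 63°N:
f = 2Ω sin φ = 2 × 7.29×10⁻⁵ × sin 63° = 1.30×10⁻⁴ s⁻¹
Component geostrophic relations (x east, y north):
u_g = −(1/(fρ)) ∂P/∂y,  v_g = (1/(fρ)) ∂P/∂x
u_g = −(2.0×10⁻³)/(1.30×10⁻⁴ × 1.09) = −14.1 m/s;  v_g = (−2.7×10⁻³)/(1.30×10⁻⁴ × 1.09) = −19.1 m/s
|V_g| = √(u_g² + v_g²) = 23.7 m/s

24 m/s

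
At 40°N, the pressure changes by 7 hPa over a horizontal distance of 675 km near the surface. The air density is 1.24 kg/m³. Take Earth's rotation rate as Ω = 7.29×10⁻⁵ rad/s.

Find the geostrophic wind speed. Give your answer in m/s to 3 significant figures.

8.92 m/s

Coriolis parameter at 40°N:
f = 2Ω sin φ = 2 × 7.29×10⁻⁵ × sin 40° = 9.37×10⁻⁵ s⁻¹
Pressure gradient: |∂P/∂n| = 700 Pa / 675000 m = 1.04×10⁻³ Pa/m
Geostrophic balance (pressure-gradient force = Coriolis force):
V_g = (1/(fρ)) |∂P/∂n| = 1.04×10⁻³ / (9.37×10⁻⁵ × 1.24) = 8.92 m/s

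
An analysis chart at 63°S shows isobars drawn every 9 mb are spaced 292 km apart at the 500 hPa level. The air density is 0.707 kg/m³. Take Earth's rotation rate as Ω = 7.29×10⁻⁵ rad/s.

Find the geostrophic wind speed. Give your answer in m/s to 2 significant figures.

Coriolis parameter at 63°S:
f = 2Ω sin φ = 2 × 7.29×10⁻⁵ × sin 63° = 1.30×10⁻⁴ s⁻¹
Pressure gradient: |∂P/∂n| = 900 Pa / 292000 m = 3.08×10⁻³ Pa/m
Geostrophic balance (pressure-gradient force = Coriolis force):
V_g = (1/(fρ)) |∂P/∂n| = 3.08×10⁻³ / (1.30×10⁻⁴ × 0.707) = 33.6 m/s

34 m/s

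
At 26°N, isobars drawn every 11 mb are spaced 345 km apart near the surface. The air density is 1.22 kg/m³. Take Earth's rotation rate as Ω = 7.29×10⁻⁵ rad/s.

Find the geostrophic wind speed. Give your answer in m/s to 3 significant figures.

Coriolis parameter at 26°N:
f = 2Ω sin φ = 2 × 7.29×10⁻⁵ × sin 26° = 6.39×10⁻⁵ s⁻¹
Pressure gradient: |∂P/∂n| = 1100 Pa / 345000 m = 3.19×10⁻³ Pa/m
Geostrophic balance (pressure-gradient force = Coriolis force):
V_g = (1/(fρ)) |∂P/∂n| = 3.19×10⁻³ / (6.39×10⁻⁵ × 1.22) = 40.9 m/s

40.9 m/s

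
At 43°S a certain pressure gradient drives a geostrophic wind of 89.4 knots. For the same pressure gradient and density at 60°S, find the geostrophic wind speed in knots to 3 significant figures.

With the same pressure gradient and density, V_g ∝ 1/f ∝ 1/sin φ.
V₂ = V₁ · sin φ₁ / sin φ₂ = 89.4 × sin 43° / sin 60°
V₂ = 89.4 × 0.6820/0.8660 = 70.4 knots

70.4 knots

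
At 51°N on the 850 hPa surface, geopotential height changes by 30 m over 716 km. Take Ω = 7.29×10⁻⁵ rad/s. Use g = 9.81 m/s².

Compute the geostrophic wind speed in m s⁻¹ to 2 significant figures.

3.6 m s⁻¹

Coriolis parameter at 51°N:
f = 2Ω sin φ = 2 × 7.29×10⁻⁵ × sin 51° = 1.13×10⁻⁴ s⁻¹
Height gradient: |∂Z/∂n| = 30 m / 716000 m = 4.19×10⁻⁵
On a pressure surface, geostrophic balance gives V_g = (g/f)|∂Z/∂n|:
V_g = 9.81 × 4.19×10⁻⁵ / 1.13×10⁻⁴ = 3.63 m/s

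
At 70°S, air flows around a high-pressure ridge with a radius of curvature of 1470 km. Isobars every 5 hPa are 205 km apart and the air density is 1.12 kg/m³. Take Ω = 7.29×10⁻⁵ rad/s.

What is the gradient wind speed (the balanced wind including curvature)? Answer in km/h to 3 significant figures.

Coriolis parameter at 70°S:
f = 2Ω sin φ = 2 × 7.29×10⁻⁵ × sin 70° = 1.37×10⁻⁴ s⁻¹
Pressure gradient: |∂P/∂n| = 500 Pa / 205000 m = 2.44×10⁻³ Pa/m
Geostrophic speed: V_g = |∂P/∂n|/(fρ) = 2.44×10⁻³/(1.37×10⁻⁴ × 1.12) = 15.9 m/s
Around a high, pressure-gradient force acts outward with centrifugal, so Coriolis balances both:
fV = (1/ρ)|∂P/∂n| + V²/R  →  V² − fR·V + fR·V_g = 0
With fR = 1.37×10⁻⁴ × 1470×10³ m = 201 m/s:
V = [fR − √((fR)² − 4 fR V_g)]/2 = [201 − √(201² − 4×201×15.9)]/2 = 17.4 m/s
Supergeostrophic (V > V_g = 15.9 m/s), as expected around a high.
Converting: 17.4 m/s × 3.6 = 62.6 km/h

62.6 km/h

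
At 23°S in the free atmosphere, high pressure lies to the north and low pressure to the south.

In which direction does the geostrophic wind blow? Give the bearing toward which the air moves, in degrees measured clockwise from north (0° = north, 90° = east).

090°

The pressure-gradient force points toward the south (bearing 180°).
Geostrophic balance: in the Southern Hemisphere the Coriolis force deflects motion to the left, so the geostrophic wind blows 90° to the left of the pressure-gradient force (low pressure on the right).
Rotating 180° by 90° counterclockwise gives 090° — the wind blows toward the east.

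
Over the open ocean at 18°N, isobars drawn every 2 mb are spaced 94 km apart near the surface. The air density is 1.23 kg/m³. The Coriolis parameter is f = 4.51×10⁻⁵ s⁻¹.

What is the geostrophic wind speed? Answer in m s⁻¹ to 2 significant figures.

38 m s⁻¹

Pressure gradient: |∂P/∂n| = 200 Pa / 94000 m = 2.13×10⁻³ Pa/m
Geostrophic balance (pressure-gradient force = Coriolis force):
V_g = (1/(fρ)) |∂P/∂n| = 2.13×10⁻³ / (4.51×10⁻⁵ × 1.23) = 38.4 m/s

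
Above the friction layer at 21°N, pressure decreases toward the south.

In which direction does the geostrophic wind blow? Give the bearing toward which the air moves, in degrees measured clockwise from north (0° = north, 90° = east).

270°

The pressure-gradient force points toward the south (bearing 180°).
Geostrophic balance: in the Northern Hemisphere the Coriolis force deflects motion to the right, so the geostrophic wind blows 90° to the right of the pressure-gradient force (low pressure on the left).
Rotating 180° by 90° clockwise gives 270° — the wind blows toward the west.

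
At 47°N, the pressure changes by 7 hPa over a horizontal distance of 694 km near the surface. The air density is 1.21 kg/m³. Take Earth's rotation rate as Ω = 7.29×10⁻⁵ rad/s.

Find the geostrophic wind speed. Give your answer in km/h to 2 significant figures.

Coriolis parameter at 47°N:
f = 2Ω sin φ = 2 × 7.29×10⁻⁵ × sin 47° = 1.07×10⁻⁴ s⁻¹
Pressure gradient: |∂P/∂n| = 700 Pa / 694000 m = 1.01×10⁻³ Pa/m
Geostrophic balance (pressure-gradient force = Coriolis force):
V_g = (1/(fρ)) |∂P/∂n| = 1.01×10⁻³ / (1.07×10⁻⁴ × 1.21) = 7.82 m/s
Converting: 7.82 m/s × 3.6 = 28 km/h

28 km/h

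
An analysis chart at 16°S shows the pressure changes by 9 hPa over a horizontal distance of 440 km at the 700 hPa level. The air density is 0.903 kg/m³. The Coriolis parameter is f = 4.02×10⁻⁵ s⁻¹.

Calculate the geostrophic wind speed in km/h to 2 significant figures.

Pressure gradient: |∂P/∂n| = 900 Pa / 440000 m = 2.05×10⁻³ Pa/m
Geostrophic balance (pressure-gradient force = Coriolis force):
V_g = (1/(fρ)) |∂P/∂n| = 2.05×10⁻³ / (4.02×10⁻⁵ × 0.903) = 56.3 m/s
Converting: 56.3 m/s × 3.6 = 200 km/h

200 km/h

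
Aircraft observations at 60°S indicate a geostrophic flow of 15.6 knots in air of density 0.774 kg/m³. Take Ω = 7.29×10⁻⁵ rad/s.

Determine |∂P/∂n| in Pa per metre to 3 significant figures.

7.84×10⁻⁴ Pa/m

Coriolis parameter at 60°S:
f = 2Ω sin φ = 2 × 7.29×10⁻⁵ × sin 60° = 1.26×10⁻⁴ s⁻¹
Wind speed in SI: 15.6 knots = 8.03 m/s
Geostrophic balance rearranged: |∂P/∂n| = f ρ V_g
|∂P/∂n| = 1.26×10⁻⁴ × 0.774 × 8.03 = 7.84×10⁻⁴ Pa/m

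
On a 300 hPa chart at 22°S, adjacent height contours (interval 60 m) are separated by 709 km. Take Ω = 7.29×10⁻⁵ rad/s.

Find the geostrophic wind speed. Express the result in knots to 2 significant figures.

Coriolis parameter at 22°S:
f = 2Ω sin φ = 2 × 7.29×10⁻⁵ × sin 22° = 5.46×10⁻⁵ s⁻¹
Height gradient: |∂Z/∂n| = 60 m / 709000 m = 8.46×10⁻⁵
On a pressure surface, geostrophic balance gives V_g = (g/f)|∂Z/∂n|:
V_g = 9.81 × 8.46×10⁻⁵ / 5.46×10⁻⁵ = 15.2 m/s
Converting: 15.2 m/s × 1.944 = 30 knots

30 knots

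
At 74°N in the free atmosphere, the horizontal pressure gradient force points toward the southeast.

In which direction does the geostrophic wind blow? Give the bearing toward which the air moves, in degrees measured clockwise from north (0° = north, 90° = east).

The pressure-gradient force points toward the southeast (bearing 135°).
Geostrophic balance: in the Northern Hemisphere the Coriolis force deflects motion to the right, so the geostrophic wind blows 90° to the right of the pressure-gradient force (low pressure on the left).
Rotating 135° by 90° clockwise gives 225° — the wind blows toward the southwest.

225°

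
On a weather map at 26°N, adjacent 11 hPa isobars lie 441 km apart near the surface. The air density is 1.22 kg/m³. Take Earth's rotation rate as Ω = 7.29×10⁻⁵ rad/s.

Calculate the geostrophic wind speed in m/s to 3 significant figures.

32.0 m/s

Coriolis parameter at 26°N:
f = 2Ω sin φ = 2 × 7.29×10⁻⁵ × sin 26° = 6.39×10⁻⁵ s⁻¹
Pressure gradient: |∂P/∂n| = 1100 Pa / 441000 m = 2.49×10⁻³ Pa/m
Geostrophic balance (pressure-gradient force = Coriolis force):
V_g = (1/(fρ)) |∂P/∂n| = 2.49×10⁻³ / (6.39×10⁻⁵ × 1.22) = 32.0 m/s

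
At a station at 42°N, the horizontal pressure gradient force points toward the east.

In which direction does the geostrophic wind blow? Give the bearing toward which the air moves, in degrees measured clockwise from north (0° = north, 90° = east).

180°

The pressure-gradient force points toward the east (bearing 090°).
Geostrophic balance: in the Northern Hemisphere the Coriolis force deflects motion to the right, so the geostrophic wind blows 90° to the right of the pressure-gradient force (low pressure on the left).
Rotating 090° by 90° clockwise gives 180° — the wind blows toward the south.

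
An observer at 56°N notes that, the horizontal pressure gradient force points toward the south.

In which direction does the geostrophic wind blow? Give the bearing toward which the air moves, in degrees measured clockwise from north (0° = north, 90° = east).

270°

The pressure-gradient force points toward the south (bearing 180°).
Geostrophic balance: in the Northern Hemisphere the Coriolis force deflects motion to the right, so the geostrophic wind blows 90° to the right of the pressure-gradient force (low pressure on the left).
Rotating 180° by 90° clockwise gives 270° — the wind blows toward the west.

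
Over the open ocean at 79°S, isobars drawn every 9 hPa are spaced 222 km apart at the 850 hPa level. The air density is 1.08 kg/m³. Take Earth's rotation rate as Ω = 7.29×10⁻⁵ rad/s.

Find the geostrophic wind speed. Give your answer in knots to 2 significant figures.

51 knots

Coriolis parameter at 79°S:
f = 2Ω sin φ = 2 × 7.29×10⁻⁵ × sin 79° = 1.43×10⁻⁴ s⁻¹
Pressure gradient: |∂P/∂n| = 900 Pa / 222000 m = 4.05×10⁻³ Pa/m
Geostrophic balance (pressure-gradient force = Coriolis force):
V_g = (1/(fρ)) |∂P/∂n| = 4.05×10⁻³ / (1.43×10⁻⁴ × 1.08) = 26.2 m/s
Converting: 26.2 m/s × 1.944 = 51 knots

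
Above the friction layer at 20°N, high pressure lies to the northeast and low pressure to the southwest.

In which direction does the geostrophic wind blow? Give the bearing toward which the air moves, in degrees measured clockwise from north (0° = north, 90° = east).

The pressure-gradient force points toward the southwest (bearing 225°).
Geostrophic balance: in the Northern Hemisphere the Coriolis force deflects motion to the right, so the geostrophic wind blows 90° to the right of the pressure-gradient force (low pressure on the left).
Rotating 225° by 90° clockwise gives 315° — the wind blows toward the northwest.

315°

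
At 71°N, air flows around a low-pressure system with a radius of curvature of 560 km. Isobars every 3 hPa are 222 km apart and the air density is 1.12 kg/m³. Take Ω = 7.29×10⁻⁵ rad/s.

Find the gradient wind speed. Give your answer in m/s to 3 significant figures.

Coriolis parameter at 71°N:
f = 2Ω sin φ = 2 × 7.29×10⁻⁵ × sin 71° = 1.38×10⁻⁴ s⁻¹
Pressure gradient: |∂P/∂n| = 300 Pa / 222000 m = 1.35×10⁻³ Pa/m
Geostrophic speed: V_g = |∂P/∂n|/(fρ) = 1.35×10⁻³/(1.38×10⁻⁴ × 1.12) = 8.75 m/s
Around a low, centrifugal force acts outward with Coriolis, so pressure-gradient force balances both:
(1/ρ)|∂P/∂n| = fV + V²/R  →  V² + fR·V − fR·V_g = 0
With fR = 1.38×10⁻⁴ × 560×10³ m = 77.2 m/s:
V = [−fR + √((fR)² + 4 fR V_g)]/2 = [−77.2 + √(77.2² + 4×77.2×8.75)]/2 = 7.94 m/s
Subgeostrophic (V < V_g = 8.75 m/s), as expected around a low.

7.94 m/s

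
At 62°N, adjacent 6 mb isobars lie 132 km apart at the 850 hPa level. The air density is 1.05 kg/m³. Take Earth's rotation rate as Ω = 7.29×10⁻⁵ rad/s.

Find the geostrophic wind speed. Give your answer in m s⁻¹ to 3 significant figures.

Coriolis parameter at 62°N:
f = 2Ω sin φ = 2 × 7.29×10⁻⁵ × sin 62° = 1.29×10⁻⁴ s⁻¹
Pressure gradient: |∂P/∂n| = 600 Pa / 132000 m = 4.55×10⁻³ Pa/m
Geostrophic balance (pressure-gradient force = Coriolis force):
V_g = (1/(fρ)) |∂P/∂n| = 4.55×10⁻³ / (1.29×10⁻⁴ × 1.05) = 33.6 m/s

33.6 m s⁻¹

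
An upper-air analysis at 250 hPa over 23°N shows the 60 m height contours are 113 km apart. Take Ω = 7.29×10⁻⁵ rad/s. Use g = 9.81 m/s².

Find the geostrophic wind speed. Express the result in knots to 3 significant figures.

Coriolis parameter at 23°N:
f = 2Ω sin φ = 2 × 7.29×10⁻⁵ × sin 23° = 5.70×10⁻⁵ s⁻¹
Height gradient: |∂Z/∂n| = 60 m / 113000 m = 5.31×10⁻⁴
On a pressure surface, geostrophic balance gives V_g = (g/f)|∂Z/∂n|:
V_g = 9.81 × 5.31×10⁻⁴ / 5.70×10⁻⁵ = 91.4 m/s
Converting: 91.4 m/s × 1.944 = 178 knots

178 knots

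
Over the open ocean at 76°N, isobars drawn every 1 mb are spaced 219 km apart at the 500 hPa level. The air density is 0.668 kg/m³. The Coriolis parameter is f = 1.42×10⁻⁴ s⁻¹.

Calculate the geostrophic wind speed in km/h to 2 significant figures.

Pressure gradient: |∂P/∂n| = 100 Pa / 219000 m = 4.57×10⁻⁴ Pa/m
Geostrophic balance (pressure-gradient force = Coriolis force):
V_g = (1/(fρ)) |∂P/∂n| = 4.57×10⁻⁴ / (1.42×10⁻⁴ × 0.668) = 4.81 m/s
Converting: 4.81 m/s × 3.6 = 17 km/h

17 km/h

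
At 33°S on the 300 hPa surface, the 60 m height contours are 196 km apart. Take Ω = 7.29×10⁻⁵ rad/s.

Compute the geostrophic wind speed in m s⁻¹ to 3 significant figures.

Coriolis parameter at 33°S:
f = 2Ω sin φ = 2 × 7.29×10⁻⁵ × sin 33° = 7.94×10⁻⁵ s⁻¹
Height gradient: |∂Z/∂n| = 60 m / 196000 m = 3.06×10⁻⁴
On a pressure surface, geostrophic balance gives V_g = (g/f)|∂Z/∂n|:
V_g = 9.81 × 3.06×10⁻⁴ / 7.94×10⁻⁵ = 37.8 m/s

37.8 m s⁻¹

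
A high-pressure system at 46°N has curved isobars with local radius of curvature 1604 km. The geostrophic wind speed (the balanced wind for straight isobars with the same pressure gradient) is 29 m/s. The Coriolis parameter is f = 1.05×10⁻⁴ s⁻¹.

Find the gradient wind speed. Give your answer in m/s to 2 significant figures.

37 m/s

Around a high, pressure-gradient force acts outward with centrifugal, so Coriolis balances both:
fV = (1/ρ)|∂P/∂n| + V²/R  →  V² − fR·V + fR·V_g = 0
With fR = 1.05×10⁻⁴ × 1604×10³ m = 168 m/s:
V = [fR − √((fR)² − 4 fR V_g)]/2 = [168 − √(168² − 4×168×29)]/2 = 37.2 m/s
Supergeostrophic (V > V_g = 29 m/s), as expected around a high.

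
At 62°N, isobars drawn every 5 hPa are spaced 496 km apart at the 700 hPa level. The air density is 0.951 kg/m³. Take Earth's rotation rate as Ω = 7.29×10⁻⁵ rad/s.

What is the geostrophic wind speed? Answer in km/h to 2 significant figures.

30 km/h

Coriolis parameter at 62°N:
f = 2Ω sin φ = 2 × 7.29×10⁻⁵ × sin 62° = 1.29×10⁻⁴ s⁻¹
Pressure gradient: |∂P/∂n| = 500 Pa / 496000 m = 1.01×10⁻³ Pa/m
Geostrophic balance (pressure-gradient force = Coriolis force):
V_g = (1/(fρ)) |∂P/∂n| = 1.01×10⁻³ / (1.29×10⁻⁴ × 0.951) = 8.23 m/s
Converting: 8.23 m/s × 3.6 = 30 km/h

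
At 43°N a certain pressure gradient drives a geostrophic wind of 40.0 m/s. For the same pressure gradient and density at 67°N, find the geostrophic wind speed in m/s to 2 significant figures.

With the same pressure gradient and density, V_g ∝ 1/f ∝ 1/sin φ.
V₂ = V₁ · sin φ₁ / sin φ₂ = 40.0 × sin 43° / sin 67°
V₂ = 40.0 × 0.6820/0.9205 = 30 m/s

30 m/s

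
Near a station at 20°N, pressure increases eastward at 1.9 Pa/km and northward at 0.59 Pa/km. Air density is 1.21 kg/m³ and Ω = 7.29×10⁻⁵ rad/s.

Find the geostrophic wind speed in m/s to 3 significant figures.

Coriolis parameter at 20°N:
f = 2Ω sin φ = 2 × 7.29×10⁻⁵ × sin 20° = 4.99×10⁻⁵ s⁻¹
Component geostrophic relations (x east, y north):
u_g = −(1/(fρ)) ∂P/∂y,  v_g = (1/(fρ)) ∂P/∂x
u_g = −(0.59×10⁻³)/(4.99×10⁻⁵ × 1.21) = −9.78 m/s;  v_g = (1.9×10⁻³)/(4.99×10⁻⁵ × 1.21) = 31.5 m/s
|V_g| = √(u_g² + v_g²) = 33.0 m/s

33.0 m/s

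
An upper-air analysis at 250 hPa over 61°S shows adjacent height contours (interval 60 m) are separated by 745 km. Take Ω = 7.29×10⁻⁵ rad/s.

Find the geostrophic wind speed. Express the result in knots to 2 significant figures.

Coriolis parameter at 61°S:
f = 2Ω sin φ = 2 × 7.29×10⁻⁵ × sin 61° = 1.28×10⁻⁴ s⁻¹
Height gradient: |∂Z/∂n| = 60 m / 745000 m = 8.05×10⁻⁵
On a pressure surface, geostrophic balance gives V_g = (g/f)|∂Z/∂n|:
V_g = 9.81 × 8.05×10⁻⁵ / 1.28×10⁻⁴ = 6.20 m/s
Converting: 6.20 m/s × 1.944 = 12 knots

12 knots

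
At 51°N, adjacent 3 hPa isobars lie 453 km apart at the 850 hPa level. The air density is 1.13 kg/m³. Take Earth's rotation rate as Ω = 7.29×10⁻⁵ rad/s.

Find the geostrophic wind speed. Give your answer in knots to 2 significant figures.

10 knots

Coriolis parameter at 51°N:
f = 2Ω sin φ = 2 × 7.29×10⁻⁵ × sin 51° = 1.13×10⁻⁴ s⁻¹
Pressure gradient: |∂P/∂n| = 300 Pa / 453000 m = 6.62×10⁻⁴ Pa/m
Geostrophic balance (pressure-gradient force = Coriolis force):
V_g = (1/(fρ)) |∂P/∂n| = 6.62×10⁻⁴ / (1.13×10⁻⁴ × 1.13) = 5.17 m/s
Converting: 5.17 m/s × 1.944 = 10 knots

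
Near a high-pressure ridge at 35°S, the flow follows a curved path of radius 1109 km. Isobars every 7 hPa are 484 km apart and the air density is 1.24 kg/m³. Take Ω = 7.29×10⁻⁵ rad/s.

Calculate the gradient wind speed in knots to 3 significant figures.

Coriolis parameter at 35°S:
f = 2Ω sin φ = 2 × 7.29×10⁻⁵ × sin 35° = 8.36×10⁻⁵ s⁻¹
Pressure gradient: |∂P/∂n| = 700 Pa / 484000 m = 1.45×10⁻³ Pa/m
Geostrophic speed: V_g = |∂P/∂n|/(fρ) = 1.45×10⁻³/(8.36×10⁻⁵ × 1.24) = 13.9 m/s
Around a high, pressure-gradient force acts outward with centrifugal, so Coriolis balances both:
fV = (1/ρ)|∂P/∂n| + V²/R  →  V² − fR·V + fR·V_g = 0
With fR = 8.36×10⁻⁵ × 1109×10³ m = 92.7 m/s:
V = [fR − √((fR)² − 4 fR V_g)]/2 = [92.7 − √(92.7² − 4×92.7×13.9)]/2 = 17.1 m/s
Supergeostrophic (V > V_g = 13.9 m/s), as expected around a high.
Converting: 17.1 m/s × 1.944 = 33.2 knots

33.2 knots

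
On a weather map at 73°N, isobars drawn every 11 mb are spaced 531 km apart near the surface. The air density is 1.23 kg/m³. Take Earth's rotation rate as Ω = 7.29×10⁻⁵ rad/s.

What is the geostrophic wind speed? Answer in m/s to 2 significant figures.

12 m/s

Coriolis parameter at 73°N:
f = 2Ω sin φ = 2 × 7.29×10⁻⁵ × sin 73° = 1.39×10⁻⁴ s⁻¹
Pressure gradient: |∂P/∂n| = 1100 Pa / 531000 m = 2.07×10⁻³ Pa/m
Geostrophic balance (pressure-gradient force = Coriolis force):
V_g = (1/(fρ)) |∂P/∂n| = 2.07×10⁻³ / (1.39×10⁻⁴ × 1.23) = 12.1 m/s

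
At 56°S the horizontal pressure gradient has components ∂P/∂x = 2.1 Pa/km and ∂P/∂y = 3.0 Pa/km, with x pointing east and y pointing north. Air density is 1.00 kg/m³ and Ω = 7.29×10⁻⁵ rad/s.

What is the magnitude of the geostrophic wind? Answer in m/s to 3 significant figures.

Coriolis parameter at 56°S:
f = 2Ω sin φ = 2 × 7.29×10⁻⁵ × sin 56° = 1.21×10⁻⁴ s⁻¹
In the Southern Hemisphere f is negative: f = −1.21×10⁻⁴ s⁻¹.
Component geostrophic relations (x east, y north):
u_g = −(1/(fρ)) ∂P/∂y,  v_g = (1/(fρ)) ∂P/∂x
u_g = −(3.0×10⁻³)/(−1.21×10⁻⁴ × 1.00) = 24.8 m/s;  v_g = (2.1×10⁻³)/(−1.21×10⁻⁴ × 1.00) = −17.4 m/s
|V_g| = √(u_g² + v_g²) = 30.3 m/s

30.3 m/s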